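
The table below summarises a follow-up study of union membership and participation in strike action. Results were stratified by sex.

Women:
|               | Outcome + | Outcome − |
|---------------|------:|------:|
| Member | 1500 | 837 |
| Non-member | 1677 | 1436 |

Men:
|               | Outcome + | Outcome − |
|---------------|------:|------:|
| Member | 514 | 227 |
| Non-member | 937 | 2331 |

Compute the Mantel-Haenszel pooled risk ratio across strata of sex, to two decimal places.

RR_MH = Σ(aᵢ·n₀ᵢ/nᵢ) / Σ(cᵢ·n₁ᵢ/nᵢ), with n₁ᵢ = aᵢ+bᵢ (exposed), n₀ᵢ = cᵢ+dᵢ (unexposed), nᵢ = n₁ᵢ+n₀ᵢ.
Stratum 1 (Women): n₁ = 2337, n₀ = 3113, n = 5450; a·n₀/n = 1500·3113/5450 = 856.7890; c·n₁/n = 1677·2337/5450 = 719.1099
Stratum 2 (Men): n₁ = 741, n₀ = 3268, n = 4009; a·n₀/n = 514·3268/4009 = 418.9953; c·n₁/n = 937·741/4009 = 173.1896
RR_MH = (856.7890 + 418.9953) / (719.1099 + 173.1896) = 1275.7843 / 892.2995 = 1.42977

1.43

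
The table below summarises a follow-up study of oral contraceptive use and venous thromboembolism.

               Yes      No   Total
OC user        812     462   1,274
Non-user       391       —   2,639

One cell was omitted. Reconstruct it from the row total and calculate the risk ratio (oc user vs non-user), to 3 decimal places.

4.302

The missing cell is in the unexposed row: 2639 − 391 = 2248.
So a = 812, b = 462, c = 391, d = 2248.
RR = [a/(a+b)] / [c/(c+d)] = (812/1274) / (391/2639) = 0.63736/0.14816 = 4.30179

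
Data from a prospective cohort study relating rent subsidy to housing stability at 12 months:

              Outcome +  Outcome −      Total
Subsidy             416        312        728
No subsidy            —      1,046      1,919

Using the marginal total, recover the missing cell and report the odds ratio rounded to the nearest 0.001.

1.598

The missing cell is in the unexposed row: 1919 − 1046 = 873.
So a = 416, b = 312, c = 873, d = 1046.
OR = (a·d)/(b·c) = (416 × 1046) / (312 × 873) = 435136 / 272376 = 1.59756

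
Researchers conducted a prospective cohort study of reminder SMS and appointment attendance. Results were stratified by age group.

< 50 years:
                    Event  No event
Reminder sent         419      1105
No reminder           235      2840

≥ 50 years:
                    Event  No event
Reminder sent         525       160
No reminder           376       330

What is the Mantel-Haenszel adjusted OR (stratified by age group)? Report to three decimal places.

3.844

OR_MH = Σ(aᵢdᵢ/nᵢ) / Σ(bᵢcᵢ/nᵢ), where nᵢ is the stratum total.
Stratum 1 (< 50 years): n = 4599; a·d/n = 419·2840/4599 = 258.7432; b·c/n = 1105·235/4599 = 56.4634
Stratum 2 (≥ 50 years): n = 1391; a·d/n = 525·330/1391 = 124.5507; b·c/n = 160·376/1391 = 43.2495
OR_MH = (258.7432 + 124.5507) / (56.4634 + 43.2495) = 383.2939 / 99.7128 = 3.84398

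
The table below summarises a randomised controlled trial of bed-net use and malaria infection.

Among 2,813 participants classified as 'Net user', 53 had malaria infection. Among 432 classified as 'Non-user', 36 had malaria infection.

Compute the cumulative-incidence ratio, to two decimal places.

0.23

From the description: a = 53, b = 2760, c = 36, d = 396.
Risk in exposed = 53/2813 = 0.01884; risk in unexposed = 36/432 = 0.08333.
RR = 0.01884 / 0.08333 = 0.22609
The risk is 77% lower among the exposed than among the unexposed.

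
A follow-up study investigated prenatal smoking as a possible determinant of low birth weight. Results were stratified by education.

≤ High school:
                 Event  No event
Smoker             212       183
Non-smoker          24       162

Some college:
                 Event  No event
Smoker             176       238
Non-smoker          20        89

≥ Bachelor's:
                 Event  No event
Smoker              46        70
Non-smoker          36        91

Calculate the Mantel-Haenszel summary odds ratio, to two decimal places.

3.93

OR_MH = Σ(aᵢdᵢ/nᵢ) / Σ(bᵢcᵢ/nᵢ), where nᵢ is the stratum total.
Stratum 1 (≤ High school): n = 581; a·d/n = 212·162/581 = 59.1119; b·c/n = 183·24/581 = 7.5594
Stratum 2 (Some college): n = 523; a·d/n = 176·89/523 = 29.9503; b·c/n = 238·20/523 = 9.1013
Stratum 3 (≥ Bachelor's): n = 243; a·d/n = 46·91/243 = 17.2263; b·c/n = 70·36/243 = 10.3704
OR_MH = (59.1119 + 29.9503 + 17.2263) / (7.5594 + 9.1013 + 10.3704) = 106.2885 / 27.0311 = 3.93208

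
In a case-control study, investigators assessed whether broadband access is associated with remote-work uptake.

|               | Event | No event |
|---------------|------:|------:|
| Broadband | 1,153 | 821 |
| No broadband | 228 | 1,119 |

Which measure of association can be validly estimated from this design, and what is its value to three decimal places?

Cells: a = 1153, b = 821, c = 228, d = 1119.
This is a case-control study: participants were sampled on outcome status, so risks in the source population cannot be estimated directly — relative risk is not valid here. The odds ratio is the appropriate measure.
OR = (a·d)/(b·c) = (1153 × 1119) / (821 × 228) = 1290207 / 187188 = 6.89257

6.893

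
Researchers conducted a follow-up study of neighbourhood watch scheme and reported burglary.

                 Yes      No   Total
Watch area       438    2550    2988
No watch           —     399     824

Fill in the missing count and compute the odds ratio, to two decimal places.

0.16

The missing cell is in the unexposed row: 824 − 399 = 425.
So a = 438, b = 2550, c = 425, d = 399.
OR = (a·d)/(b·c) = (438 × 399) / (2550 × 425) = 174762 / 1083750 = 0.16126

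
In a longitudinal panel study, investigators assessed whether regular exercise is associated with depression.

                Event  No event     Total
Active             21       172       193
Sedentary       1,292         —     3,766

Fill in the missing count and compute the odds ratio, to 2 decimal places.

0.23

The missing cell is in the unexposed row: 3766 − 1292 = 2474.
So a = 21, b = 172, c = 1292, d = 2474.
OR = (a·d)/(b·c) = (21 × 2474) / (172 × 1292) = 51954 / 222224 = 0.23379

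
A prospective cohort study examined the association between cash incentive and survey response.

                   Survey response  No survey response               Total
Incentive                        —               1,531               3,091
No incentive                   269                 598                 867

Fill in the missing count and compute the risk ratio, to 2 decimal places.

The missing cell is in the exposed row: 3091 − 1531 = 1560.
So a = 1560, b = 1531, c = 269, d = 598.
RR = [a/(a+b)] / [c/(c+d)] = (1560/3091) / (269/867) = 0.50469/0.31027 = 1.62664

1.63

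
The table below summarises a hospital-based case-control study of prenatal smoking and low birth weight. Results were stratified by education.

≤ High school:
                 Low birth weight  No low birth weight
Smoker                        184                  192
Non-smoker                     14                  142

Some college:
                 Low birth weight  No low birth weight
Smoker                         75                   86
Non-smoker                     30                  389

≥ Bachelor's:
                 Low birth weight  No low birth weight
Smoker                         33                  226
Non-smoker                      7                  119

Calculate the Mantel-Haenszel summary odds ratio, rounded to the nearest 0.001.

8.054

OR_MH = Σ(aᵢdᵢ/nᵢ) / Σ(bᵢcᵢ/nᵢ), where nᵢ is the stratum total.
Stratum 1 (≤ High school): n = 532; a·d/n = 184·142/532 = 49.1128; b·c/n = 192·14/532 = 5.0526
Stratum 2 (Some college): n = 580; a·d/n = 75·389/580 = 50.3017; b·c/n = 86·30/580 = 4.4483
Stratum 3 (≥ Bachelor's): n = 385; a·d/n = 33·119/385 = 10.2000; b·c/n = 226·7/385 = 4.1091
OR_MH = (49.1128 + 50.3017 + 10.2000) / (5.0526 + 4.4483 + 4.1091) = 109.6145 / 13.6100 = 8.05397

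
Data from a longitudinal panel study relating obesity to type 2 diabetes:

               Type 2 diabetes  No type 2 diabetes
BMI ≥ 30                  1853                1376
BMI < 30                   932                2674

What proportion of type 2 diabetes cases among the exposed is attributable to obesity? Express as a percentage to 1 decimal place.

Cells: a = 1853, b = 1376, c = 932, d = 2674.
Risk in exposed = 1853/3229 = 0.57386; risk in unexposed = 932/3606 = 0.25846.
RR = 0.57386/0.25846 = 2.22033
AR% = (RR − 1)/RR × 100 = (2.22033 − 1)/2.22033 × 100 = 54.9616%

55.0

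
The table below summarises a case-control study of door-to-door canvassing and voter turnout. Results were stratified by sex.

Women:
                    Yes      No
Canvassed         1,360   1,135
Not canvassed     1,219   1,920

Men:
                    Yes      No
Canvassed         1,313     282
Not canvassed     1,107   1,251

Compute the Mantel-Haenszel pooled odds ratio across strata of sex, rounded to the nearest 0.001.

2.708

OR_MH = Σ(aᵢdᵢ/nᵢ) / Σ(bᵢcᵢ/nᵢ), where nᵢ is the stratum total.
Stratum 1 (Women): n = 5634; a·d/n = 1360·1920/5634 = 463.4718; b·c/n = 1135·1219/5634 = 245.5742
Stratum 2 (Men): n = 3953; a·d/n = 1313·1251/3953 = 415.5231; b·c/n = 282·1107/3953 = 78.9714
OR_MH = (463.4718 + 415.5231) / (245.5742 + 78.9714) = 878.9949 / 324.5456 = 2.70839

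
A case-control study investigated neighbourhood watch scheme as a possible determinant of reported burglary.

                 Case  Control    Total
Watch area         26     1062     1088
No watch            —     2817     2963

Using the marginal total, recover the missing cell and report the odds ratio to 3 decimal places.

0.472

The missing cell is in the unexposed row: 2963 − 2817 = 146.
So a = 26, b = 1062, c = 146, d = 2817.
OR = (a·d)/(b·c) = (26 × 2817) / (1062 × 146) = 73242 / 155052 = 0.47237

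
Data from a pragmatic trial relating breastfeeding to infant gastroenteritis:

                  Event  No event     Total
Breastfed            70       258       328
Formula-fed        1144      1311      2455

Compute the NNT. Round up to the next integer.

4

Risk in treated group = 70/328 = 0.21341; risk in control = 1144/2455 = 0.46599.
Absolute risk reduction = 0.46599 − 0.21341 = 0.25257
NNT = 1 / ARR = 1 / 0.25257 = 3.959 → round up → 4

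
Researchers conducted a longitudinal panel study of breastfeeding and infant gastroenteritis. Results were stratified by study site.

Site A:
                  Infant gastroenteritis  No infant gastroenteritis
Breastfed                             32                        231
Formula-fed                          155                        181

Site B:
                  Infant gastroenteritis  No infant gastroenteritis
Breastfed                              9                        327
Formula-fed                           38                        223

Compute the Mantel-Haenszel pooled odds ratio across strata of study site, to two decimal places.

0.16

OR_MH = Σ(aᵢdᵢ/nᵢ) / Σ(bᵢcᵢ/nᵢ), where nᵢ is the stratum total.
Stratum 1 (Site A): n = 599; a·d/n = 32·181/599 = 9.6694; b·c/n = 231·155/599 = 59.7746
Stratum 2 (Site B): n = 597; a·d/n = 9·223/597 = 3.3618; b·c/n = 327·38/597 = 20.8141
OR_MH = (9.6694 + 3.3618) / (59.7746 + 20.8141) = 13.0313 / 80.5887 = 0.16170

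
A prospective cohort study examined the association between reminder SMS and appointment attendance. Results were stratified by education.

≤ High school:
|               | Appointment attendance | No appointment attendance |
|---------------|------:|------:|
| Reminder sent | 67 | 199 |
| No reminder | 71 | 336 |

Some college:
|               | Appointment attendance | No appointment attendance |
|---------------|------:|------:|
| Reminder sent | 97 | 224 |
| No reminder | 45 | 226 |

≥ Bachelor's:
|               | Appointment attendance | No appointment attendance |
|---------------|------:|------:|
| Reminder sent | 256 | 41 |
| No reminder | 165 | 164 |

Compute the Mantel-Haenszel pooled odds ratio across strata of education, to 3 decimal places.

2.817

OR_MH = Σ(aᵢdᵢ/nᵢ) / Σ(bᵢcᵢ/nᵢ), where nᵢ is the stratum total.
Stratum 1 (≤ High school): n = 673; a·d/n = 67·336/673 = 33.4502; b·c/n = 199·71/673 = 20.9941
Stratum 2 (Some college): n = 592; a·d/n = 97·226/592 = 37.0304; b·c/n = 224·45/592 = 17.0270
Stratum 3 (≥ Bachelor's): n = 626; a·d/n = 256·164/626 = 67.0671; b·c/n = 41·165/626 = 10.8067
OR_MH = (33.4502 + 37.0304 + 67.0671) / (20.9941 + 17.0270 + 10.8067) = 137.5477 / 48.8278 = 2.81700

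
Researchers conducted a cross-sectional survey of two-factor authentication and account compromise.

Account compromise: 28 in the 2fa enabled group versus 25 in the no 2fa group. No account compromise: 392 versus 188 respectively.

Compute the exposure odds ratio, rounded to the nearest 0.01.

0.54

From the description: a = 28, b = 392, c = 25, d = 188.
OR = (a·d)/(b·c) = (28 × 188) / (392 × 25) = 5264 / 9800 = 0.53714
Exposure is associated with lower odds of account compromise (OR = 0.54 < 1).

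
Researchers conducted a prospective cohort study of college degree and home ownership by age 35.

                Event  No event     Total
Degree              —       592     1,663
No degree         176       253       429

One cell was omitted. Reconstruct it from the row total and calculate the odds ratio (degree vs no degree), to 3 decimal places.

2.601

The missing cell is in the exposed row: 1663 − 592 = 1071.
So a = 1071, b = 592, c = 176, d = 253.
OR = (a·d)/(b·c) = (1071 × 253) / (592 × 176) = 270963 / 104192 = 2.60061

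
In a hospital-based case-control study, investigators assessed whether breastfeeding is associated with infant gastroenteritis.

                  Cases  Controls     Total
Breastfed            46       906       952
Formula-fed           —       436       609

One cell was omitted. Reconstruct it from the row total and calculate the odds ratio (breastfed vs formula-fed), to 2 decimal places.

The missing cell is in the unexposed row: 609 − 436 = 173.
So a = 46, b = 906, c = 173, d = 436.
OR = (a·d)/(b·c) = (46 × 436) / (906 × 173) = 20056 / 156738 = 0.12796

0.13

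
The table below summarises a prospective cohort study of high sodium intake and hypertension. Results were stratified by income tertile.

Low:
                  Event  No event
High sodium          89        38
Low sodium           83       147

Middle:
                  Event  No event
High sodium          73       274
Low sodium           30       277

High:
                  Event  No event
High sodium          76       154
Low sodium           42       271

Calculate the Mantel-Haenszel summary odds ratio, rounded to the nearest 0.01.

3.17

OR_MH = Σ(aᵢdᵢ/nᵢ) / Σ(bᵢcᵢ/nᵢ), where nᵢ is the stratum total.
Stratum 1 (Low): n = 357; a·d/n = 89·147/357 = 36.6471; b·c/n = 38·83/357 = 8.8347
Stratum 2 (Middle): n = 654; a·d/n = 73·277/654 = 30.9190; b·c/n = 274·30/654 = 12.5688
Stratum 3 (High): n = 543; a·d/n = 76·271/543 = 37.9300; b·c/n = 154·42/543 = 11.9116
OR_MH = (36.6471 + 30.9190 + 37.9300) / (8.8347 + 12.5688 + 11.9116) = 105.4960 / 33.3151 = 3.16661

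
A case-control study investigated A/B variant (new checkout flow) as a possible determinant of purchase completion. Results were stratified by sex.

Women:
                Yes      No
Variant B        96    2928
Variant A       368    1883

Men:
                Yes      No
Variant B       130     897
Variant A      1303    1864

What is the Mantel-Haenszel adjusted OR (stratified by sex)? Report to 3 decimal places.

OR_MH = Σ(aᵢdᵢ/nᵢ) / Σ(bᵢcᵢ/nᵢ), where nᵢ is the stratum total.
Stratum 1 (Women): n = 5275; a·d/n = 96·1883/5275 = 34.2688; b·c/n = 2928·368/5275 = 204.2662
Stratum 2 (Men): n = 4194; a·d/n = 130·1864/4194 = 57.7778; b·c/n = 897·1303/4194 = 278.6817
OR_MH = (34.2688 + 57.7778) / (204.2662 + 278.6817) = 92.0466 / 482.9478 = 0.19059

0.191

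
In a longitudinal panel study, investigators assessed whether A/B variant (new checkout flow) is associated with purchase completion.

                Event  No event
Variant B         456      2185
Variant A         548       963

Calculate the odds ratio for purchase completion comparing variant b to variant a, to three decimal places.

0.367

Cells: a = 456, b = 2185, c = 548, d = 963.
OR = (a·d)/(b·c) = (456 × 963) / (2185 × 548) = 439128 / 1197380 = 0.36674
Exposure is associated with lower odds of purchase completion (OR = 0.37 < 1).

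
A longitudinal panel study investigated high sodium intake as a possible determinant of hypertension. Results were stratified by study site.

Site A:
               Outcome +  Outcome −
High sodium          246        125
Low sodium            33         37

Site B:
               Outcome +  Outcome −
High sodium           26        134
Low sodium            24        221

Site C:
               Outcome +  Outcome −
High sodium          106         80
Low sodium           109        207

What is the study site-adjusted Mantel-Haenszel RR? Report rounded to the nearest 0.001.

1.565

RR_MH = Σ(aᵢ·n₀ᵢ/nᵢ) / Σ(cᵢ·n₁ᵢ/nᵢ), with n₁ᵢ = aᵢ+bᵢ (exposed), n₀ᵢ = cᵢ+dᵢ (unexposed), nᵢ = n₁ᵢ+n₀ᵢ.
Stratum 1 (Site A): n₁ = 371, n₀ = 70, n = 441; a·n₀/n = 246·70/441 = 39.0476; c·n₁/n = 33·371/441 = 27.7619
Stratum 2 (Site B): n₁ = 160, n₀ = 245, n = 405; a·n₀/n = 26·245/405 = 15.7284; c·n₁/n = 24·160/405 = 9.4815
Stratum 3 (Site C): n₁ = 186, n₀ = 316, n = 502; a·n₀/n = 106·316/502 = 66.7251; c·n₁/n = 109·186/502 = 40.3865
RR_MH = (39.0476 + 15.7284 + 66.7251) / (27.7619 + 9.4815 + 40.3865) = 121.5011 / 77.6298 = 1.56513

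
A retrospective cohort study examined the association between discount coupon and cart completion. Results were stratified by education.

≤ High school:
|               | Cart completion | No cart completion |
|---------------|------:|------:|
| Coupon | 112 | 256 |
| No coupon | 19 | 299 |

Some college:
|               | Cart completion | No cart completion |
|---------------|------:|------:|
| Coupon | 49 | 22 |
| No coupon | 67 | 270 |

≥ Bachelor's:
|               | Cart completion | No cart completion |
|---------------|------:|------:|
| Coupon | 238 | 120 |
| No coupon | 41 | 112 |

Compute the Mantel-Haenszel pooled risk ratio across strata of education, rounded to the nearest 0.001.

RR_MH = Σ(aᵢ·n₀ᵢ/nᵢ) / Σ(cᵢ·n₁ᵢ/nᵢ), with n₁ᵢ = aᵢ+bᵢ (exposed), n₀ᵢ = cᵢ+dᵢ (unexposed), nᵢ = n₁ᵢ+n₀ᵢ.
Stratum 1 (≤ High school): n₁ = 368, n₀ = 318, n = 686; a·n₀/n = 112·318/686 = 51.9184; c·n₁/n = 19·368/686 = 10.1924
Stratum 2 (Some college): n₁ = 71, n₀ = 337, n = 408; a·n₀/n = 49·337/408 = 40.4730; c·n₁/n = 67·71/408 = 11.6593
Stratum 3 (≥ Bachelor's): n₁ = 358, n₀ = 153, n = 511; a·n₀/n = 238·153/511 = 71.2603; c·n₁/n = 41·358/511 = 28.7241
RR_MH = (51.9184 + 40.4730 + 71.2603) / (10.1924 + 11.6593 + 28.7241) = 163.6517 / 50.5758 = 3.23577

3.236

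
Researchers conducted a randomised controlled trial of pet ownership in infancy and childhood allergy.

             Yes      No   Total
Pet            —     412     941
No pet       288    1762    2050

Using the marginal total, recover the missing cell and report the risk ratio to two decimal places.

The missing cell is in the exposed row: 941 − 412 = 529.
So a = 529, b = 412, c = 288, d = 1762.
RR = [a/(a+b)] / [c/(c+d)] = (529/941) / (288/2050) = 0.56217/0.14049 = 4.00154

4.00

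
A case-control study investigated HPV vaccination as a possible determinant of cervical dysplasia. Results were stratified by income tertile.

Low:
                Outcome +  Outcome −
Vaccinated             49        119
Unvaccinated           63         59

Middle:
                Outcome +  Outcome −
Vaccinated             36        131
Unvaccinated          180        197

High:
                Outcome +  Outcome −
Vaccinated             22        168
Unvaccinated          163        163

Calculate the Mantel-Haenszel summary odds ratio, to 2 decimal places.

0.24

OR_MH = Σ(aᵢdᵢ/nᵢ) / Σ(bᵢcᵢ/nᵢ), where nᵢ is the stratum total.
Stratum 1 (Low): n = 290; a·d/n = 49·59/290 = 9.9690; b·c/n = 119·63/290 = 25.8517
Stratum 2 (Middle): n = 544; a·d/n = 36·197/544 = 13.0368; b·c/n = 131·180/544 = 43.3456
Stratum 3 (High): n = 516; a·d/n = 22·163/516 = 6.9496; b·c/n = 168·163/516 = 53.0698
OR_MH = (9.9690 + 13.0368 + 6.9496) / (25.8517 + 43.3456 + 53.0698) = 29.9553 / 122.2671 = 0.24500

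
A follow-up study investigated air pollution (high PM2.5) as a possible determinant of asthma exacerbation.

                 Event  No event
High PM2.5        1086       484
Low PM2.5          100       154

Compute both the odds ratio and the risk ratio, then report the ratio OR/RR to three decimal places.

1.967

Cells: a = 1086, b = 484, c = 100, d = 154.
OR = (1086·154)/(484·100) = 167244/48400 = 3.45545
Risk in exposed = 1086/1570 = 0.69172; risk in unexposed = 100/254 = 0.39370; RR = 1.75697
OR/RR = 3.45545 / 1.75697 = 1.96671
The outcome is not rare, so the OR lies further from 1 than the RR.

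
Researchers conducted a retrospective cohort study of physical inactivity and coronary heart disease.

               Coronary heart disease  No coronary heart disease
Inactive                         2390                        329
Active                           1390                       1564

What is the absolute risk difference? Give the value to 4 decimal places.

Cells: a = 2390, b = 329, c = 1390, d = 1564.
Risk in exposed = 2390/2719 = 0.879000; risk in unexposed = 1390/2954 = 0.470548.
Risk difference = 0.879000 − 0.470548 = 0.408451

0.4085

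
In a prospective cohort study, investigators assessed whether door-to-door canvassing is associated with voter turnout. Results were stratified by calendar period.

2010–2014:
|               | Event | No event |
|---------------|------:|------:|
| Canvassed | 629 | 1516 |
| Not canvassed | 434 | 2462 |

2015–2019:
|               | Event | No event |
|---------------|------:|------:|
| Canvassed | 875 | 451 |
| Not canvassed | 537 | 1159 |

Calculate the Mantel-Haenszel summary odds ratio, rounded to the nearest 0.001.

OR_MH = Σ(aᵢdᵢ/nᵢ) / Σ(bᵢcᵢ/nᵢ), where nᵢ is the stratum total.
Stratum 1 (2010–2014): n = 5041; a·d/n = 629·2462/5041 = 307.2006; b·c/n = 1516·434/5041 = 130.5185
Stratum 2 (2015–2019): n = 3022; a·d/n = 875·1159/3022 = 335.5807; b·c/n = 451·537/3022 = 80.1413
OR_MH = (307.2006 + 335.5807) / (130.5185 + 80.1413) = 642.7813 / 210.6598 = 3.05128

3.051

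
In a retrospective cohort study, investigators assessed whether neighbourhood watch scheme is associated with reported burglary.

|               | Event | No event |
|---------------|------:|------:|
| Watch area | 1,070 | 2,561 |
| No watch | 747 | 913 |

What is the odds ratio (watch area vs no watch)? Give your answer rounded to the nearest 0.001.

Cells: a = 1070, b = 2561, c = 747, d = 913.
OR = (a·d)/(b·c) = (1070 × 913) / (2561 × 747) = 976910 / 1913067 = 0.51065
Exposure is associated with lower odds of reported burglary (OR = 0.51 < 1).

0.511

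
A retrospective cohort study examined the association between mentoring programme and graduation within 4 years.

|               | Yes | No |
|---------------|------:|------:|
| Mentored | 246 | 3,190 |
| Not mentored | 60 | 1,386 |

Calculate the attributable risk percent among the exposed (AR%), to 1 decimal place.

Cells: a = 246, b = 3190, c = 60, d = 1386.
Risk in exposed = 246/3436 = 0.07159; risk in unexposed = 60/1446 = 0.04149.
RR = 0.07159/0.04149 = 1.72544
AR% = (RR − 1)/RR × 100 = (1.72544 − 1)/1.72544 × 100 = 42.0437%

42.0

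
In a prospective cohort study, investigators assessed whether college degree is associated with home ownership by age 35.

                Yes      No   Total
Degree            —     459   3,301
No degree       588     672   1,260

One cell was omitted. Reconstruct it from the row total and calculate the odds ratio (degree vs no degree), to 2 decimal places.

7.08

The missing cell is in the exposed row: 3301 − 459 = 2842.
So a = 2842, b = 459, c = 588, d = 672.
OR = (a·d)/(b·c) = (2842 × 672) / (459 × 588) = 1909824 / 269892 = 7.07625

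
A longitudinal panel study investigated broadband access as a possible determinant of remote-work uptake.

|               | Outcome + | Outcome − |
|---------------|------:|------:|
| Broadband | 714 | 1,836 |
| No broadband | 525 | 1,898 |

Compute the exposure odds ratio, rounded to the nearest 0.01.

1.41

Cells: a = 714, b = 1836, c = 525, d = 1898.
OR = (a·d)/(b·c) = (714 × 1898) / (1836 × 525) = 1355172 / 963900 = 1.40593
The odds of remote-work uptake are about 1.41 times as high in the broadband group.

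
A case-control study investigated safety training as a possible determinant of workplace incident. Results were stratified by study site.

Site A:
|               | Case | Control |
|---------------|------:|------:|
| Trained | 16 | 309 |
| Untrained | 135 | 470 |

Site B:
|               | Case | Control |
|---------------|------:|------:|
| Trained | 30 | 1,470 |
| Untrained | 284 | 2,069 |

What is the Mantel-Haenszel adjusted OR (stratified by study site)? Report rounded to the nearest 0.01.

0.16

OR_MH = Σ(aᵢdᵢ/nᵢ) / Σ(bᵢcᵢ/nᵢ), where nᵢ is the stratum total.
Stratum 1 (Site A): n = 930; a·d/n = 16·470/930 = 8.0860; b·c/n = 309·135/930 = 44.8548
Stratum 2 (Site B): n = 3853; a·d/n = 30·2069/3853 = 16.1095; b·c/n = 1470·284/3853 = 108.3519
OR_MH = (8.0860 + 16.1095) / (44.8548 + 108.3519) = 24.1955 / 153.2068 = 0.15793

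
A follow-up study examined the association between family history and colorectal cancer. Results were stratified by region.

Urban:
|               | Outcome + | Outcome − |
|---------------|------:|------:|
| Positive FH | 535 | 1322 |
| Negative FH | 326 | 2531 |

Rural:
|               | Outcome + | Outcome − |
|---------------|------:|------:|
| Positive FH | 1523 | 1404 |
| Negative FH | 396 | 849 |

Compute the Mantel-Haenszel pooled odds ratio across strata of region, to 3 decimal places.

OR_MH = Σ(aᵢdᵢ/nᵢ) / Σ(bᵢcᵢ/nᵢ), where nᵢ is the stratum total.
Stratum 1 (Urban): n = 4714; a·d/n = 535·2531/4714 = 287.2476; b·c/n = 1322·326/4714 = 91.4238
Stratum 2 (Rural): n = 4172; a·d/n = 1523·849/4172 = 309.9298; b·c/n = 1404·396/4172 = 133.2656
OR_MH = (287.2476 + 309.9298) / (91.4238 + 133.2656) = 597.1773 / 224.6894 = 2.65779

2.658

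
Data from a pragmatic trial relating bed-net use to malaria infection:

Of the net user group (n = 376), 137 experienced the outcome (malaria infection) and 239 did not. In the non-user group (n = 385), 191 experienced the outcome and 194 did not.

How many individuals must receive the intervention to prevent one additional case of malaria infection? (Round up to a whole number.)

8

Risk in treated group = 137/376 = 0.36436; risk in control = 191/385 = 0.49610.
Absolute risk reduction = 0.49610 − 0.36436 = 0.13174
NNT = 1 / ARR = 1 / 0.13174 = 7.591 → round up → 8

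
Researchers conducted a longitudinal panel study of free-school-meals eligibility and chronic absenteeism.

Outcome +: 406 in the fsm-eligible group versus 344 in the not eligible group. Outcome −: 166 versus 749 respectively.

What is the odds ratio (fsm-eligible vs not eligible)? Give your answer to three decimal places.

5.325

From the description: a = 406, b = 166, c = 344, d = 749.
OR = (a·d)/(b·c) = (406 × 749) / (166 × 344) = 304094 / 57104 = 5.32527
The odds of chronic absenteeism are about 5.33 times as high in the fsm-eligible group.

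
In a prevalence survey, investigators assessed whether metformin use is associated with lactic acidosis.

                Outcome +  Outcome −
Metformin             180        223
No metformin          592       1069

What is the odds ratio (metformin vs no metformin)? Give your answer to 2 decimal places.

Cells: a = 180, b = 223, c = 592, d = 1069.
OR = (a·d)/(b·c) = (180 × 1069) / (223 × 592) = 192420 / 132016 = 1.45755
The odds of lactic acidosis are about 1.46 times as high in the metformin group.

1.46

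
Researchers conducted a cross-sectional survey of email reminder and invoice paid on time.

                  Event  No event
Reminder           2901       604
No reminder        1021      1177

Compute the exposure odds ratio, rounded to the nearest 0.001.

5.537

Cells: a = 2901, b = 604, c = 1021, d = 1177.
OR = (a·d)/(b·c) = (2901 × 1177) / (604 × 1021) = 3414477 / 616684 = 5.53683
The odds of invoice paid on time are about 5.54 times as high in the reminder group.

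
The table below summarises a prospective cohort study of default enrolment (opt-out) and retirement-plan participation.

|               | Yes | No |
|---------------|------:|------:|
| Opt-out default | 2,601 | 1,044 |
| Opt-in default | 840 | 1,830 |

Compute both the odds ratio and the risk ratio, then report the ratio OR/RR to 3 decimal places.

2.393

Cells: a = 2601, b = 1044, c = 840, d = 1830.
OR = (2601·1830)/(1044·840) = 4759830/876960 = 5.42765
Risk in exposed = 2601/3645 = 0.71358; risk in unexposed = 840/2670 = 0.31461; RR = 2.26817
OR/RR = 5.42765 / 2.26817 = 2.39297
The outcome is not rare, so the OR lies further from 1 than the RR.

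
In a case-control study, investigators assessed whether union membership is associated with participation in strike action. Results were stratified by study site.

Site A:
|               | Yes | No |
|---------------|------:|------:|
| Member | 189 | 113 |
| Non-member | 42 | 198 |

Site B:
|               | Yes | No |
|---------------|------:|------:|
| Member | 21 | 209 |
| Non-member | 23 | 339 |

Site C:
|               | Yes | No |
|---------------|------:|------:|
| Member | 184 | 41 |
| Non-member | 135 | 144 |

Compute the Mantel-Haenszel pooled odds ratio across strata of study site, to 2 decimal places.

4.80

OR_MH = Σ(aᵢdᵢ/nᵢ) / Σ(bᵢcᵢ/nᵢ), where nᵢ is the stratum total.
Stratum 1 (Site A): n = 542; a·d/n = 189·198/542 = 69.0443; b·c/n = 113·42/542 = 8.7565
Stratum 2 (Site B): n = 592; a·d/n = 21·339/592 = 12.0253; b·c/n = 209·23/592 = 8.1199
Stratum 3 (Site C): n = 504; a·d/n = 184·144/504 = 52.5714; b·c/n = 41·135/504 = 10.9821
OR_MH = (69.0443 + 12.0253 + 52.5714) / (8.7565 + 8.1199 + 10.9821) = 133.6410 / 27.8585 = 4.79713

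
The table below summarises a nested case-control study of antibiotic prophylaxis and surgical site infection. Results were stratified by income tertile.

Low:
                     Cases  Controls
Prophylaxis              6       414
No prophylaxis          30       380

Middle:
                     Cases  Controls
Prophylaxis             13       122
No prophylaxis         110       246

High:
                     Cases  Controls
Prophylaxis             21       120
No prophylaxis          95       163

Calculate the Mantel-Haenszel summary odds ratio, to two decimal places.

0.25

OR_MH = Σ(aᵢdᵢ/nᵢ) / Σ(bᵢcᵢ/nᵢ), where nᵢ is the stratum total.
Stratum 1 (Low): n = 830; a·d/n = 6·380/830 = 2.7470; b·c/n = 414·30/830 = 14.9639
Stratum 2 (Middle): n = 491; a·d/n = 13·246/491 = 6.5132; b·c/n = 122·110/491 = 27.3320
Stratum 3 (High): n = 399; a·d/n = 21·163/399 = 8.5789; b·c/n = 120·95/399 = 28.5714
OR_MH = (2.7470 + 6.5132 + 8.5789) / (14.9639 + 27.3320 + 28.5714) = 17.8392 / 70.8673 = 0.25173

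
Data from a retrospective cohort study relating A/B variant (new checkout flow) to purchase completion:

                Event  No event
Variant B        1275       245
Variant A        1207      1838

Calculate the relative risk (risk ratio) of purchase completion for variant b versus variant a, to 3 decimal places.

2.116

Cells: a = 1275, b = 245, c = 1207, d = 1838.
Risk in exposed = 1275/1520 = 0.83882; risk in unexposed = 1207/3045 = 0.39639.
RR = 0.83882 / 0.39639 = 2.11615
The risk among the exposed is 2.12 times that among the unexposed.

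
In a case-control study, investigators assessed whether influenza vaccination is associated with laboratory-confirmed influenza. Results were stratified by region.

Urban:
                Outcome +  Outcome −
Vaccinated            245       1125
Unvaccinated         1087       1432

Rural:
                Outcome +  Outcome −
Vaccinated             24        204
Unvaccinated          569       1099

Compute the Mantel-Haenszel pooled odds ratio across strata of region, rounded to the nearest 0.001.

OR_MH = Σ(aᵢdᵢ/nᵢ) / Σ(bᵢcᵢ/nᵢ), where nᵢ is the stratum total.
Stratum 1 (Urban): n = 3889; a·d/n = 245·1432/3889 = 90.2134; b·c/n = 1125·1087/3889 = 314.4446
Stratum 2 (Rural): n = 1896; a·d/n = 24·1099/1896 = 13.9114; b·c/n = 204·569/1896 = 61.2215
OR_MH = (90.2134 + 13.9114) / (314.4446 + 61.2215) = 104.1248 / 375.6661 = 0.27717

0.277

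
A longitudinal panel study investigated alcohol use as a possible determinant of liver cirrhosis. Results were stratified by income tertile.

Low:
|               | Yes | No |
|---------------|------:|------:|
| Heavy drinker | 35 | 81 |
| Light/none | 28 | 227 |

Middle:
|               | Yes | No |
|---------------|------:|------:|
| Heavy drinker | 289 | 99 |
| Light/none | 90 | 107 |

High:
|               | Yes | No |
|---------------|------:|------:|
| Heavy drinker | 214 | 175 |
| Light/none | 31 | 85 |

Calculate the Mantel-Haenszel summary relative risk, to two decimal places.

1.85

RR_MH = Σ(aᵢ·n₀ᵢ/nᵢ) / Σ(cᵢ·n₁ᵢ/nᵢ), with n₁ᵢ = aᵢ+bᵢ (exposed), n₀ᵢ = cᵢ+dᵢ (unexposed), nᵢ = n₁ᵢ+n₀ᵢ.
Stratum 1 (Low): n₁ = 116, n₀ = 255, n = 371; a·n₀/n = 35·255/371 = 24.0566; c·n₁/n = 28·116/371 = 8.7547
Stratum 2 (Middle): n₁ = 388, n₀ = 197, n = 585; a·n₀/n = 289·197/585 = 97.3214; c·n₁/n = 90·388/585 = 59.6923
Stratum 3 (High): n₁ = 389, n₀ = 116, n = 505; a·n₀/n = 214·116/505 = 49.1564; c·n₁/n = 31·389/505 = 23.8792
RR_MH = (24.0566 + 97.3214 + 49.1564) / (8.7547 + 59.6923 + 23.8792) = 170.5344 / 92.3262 = 1.84709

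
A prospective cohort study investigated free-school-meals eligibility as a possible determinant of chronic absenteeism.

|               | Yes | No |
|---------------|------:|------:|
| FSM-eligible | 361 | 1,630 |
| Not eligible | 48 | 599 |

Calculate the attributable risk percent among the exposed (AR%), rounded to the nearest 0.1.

Cells: a = 361, b = 1630, c = 48, d = 599.
Risk in exposed = 361/1991 = 0.18132; risk in unexposed = 48/647 = 0.07419.
RR = 0.18132/0.07419 = 2.44399
AR% = (RR − 1)/RR × 100 = (2.44399 − 1)/2.44399 × 100 = 59.0833%

59.1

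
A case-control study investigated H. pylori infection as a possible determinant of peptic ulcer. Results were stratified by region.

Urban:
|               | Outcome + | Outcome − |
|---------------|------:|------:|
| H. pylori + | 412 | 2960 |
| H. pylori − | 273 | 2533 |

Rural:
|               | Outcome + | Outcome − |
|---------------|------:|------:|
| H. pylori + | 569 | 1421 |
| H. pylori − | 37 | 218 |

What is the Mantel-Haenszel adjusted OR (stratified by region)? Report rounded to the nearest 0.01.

1.45

OR_MH = Σ(aᵢdᵢ/nᵢ) / Σ(bᵢcᵢ/nᵢ), where nᵢ is the stratum total.
Stratum 1 (Urban): n = 6178; a·d/n = 412·2533/6178 = 168.9213; b·c/n = 2960·273/6178 = 130.7996
Stratum 2 (Rural): n = 2245; a·d/n = 569·218/2245 = 55.2526; b·c/n = 1421·37/2245 = 23.4196
OR_MH = (168.9213 + 55.2526) / (130.7996 + 23.4196) = 224.1739 / 154.2192 = 1.45361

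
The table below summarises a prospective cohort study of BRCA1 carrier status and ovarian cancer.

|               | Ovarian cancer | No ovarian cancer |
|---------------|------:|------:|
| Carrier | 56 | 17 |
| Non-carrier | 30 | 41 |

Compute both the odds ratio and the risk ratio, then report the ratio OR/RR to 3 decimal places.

2.480

Cells: a = 56, b = 17, c = 30, d = 41.
OR = (56·41)/(17·30) = 2296/510 = 4.50196
Risk in exposed = 56/73 = 0.76712; risk in unexposed = 30/71 = 0.42254; RR = 1.81553
OR/RR = 4.50196 / 1.81553 = 2.47970
The outcome is not rare, so the OR lies further from 1 than the RR.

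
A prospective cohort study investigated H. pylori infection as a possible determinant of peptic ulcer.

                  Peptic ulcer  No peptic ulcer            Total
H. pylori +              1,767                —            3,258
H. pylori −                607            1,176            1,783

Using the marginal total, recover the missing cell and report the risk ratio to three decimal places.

1.593

The missing cell is in the exposed row: 3258 − 1767 = 1491.
So a = 1767, b = 1491, c = 607, d = 1176.
RR = [a/(a+b)] / [c/(c+d)] = (1767/3258) / (607/1783) = 0.54236/0.34044 = 1.59312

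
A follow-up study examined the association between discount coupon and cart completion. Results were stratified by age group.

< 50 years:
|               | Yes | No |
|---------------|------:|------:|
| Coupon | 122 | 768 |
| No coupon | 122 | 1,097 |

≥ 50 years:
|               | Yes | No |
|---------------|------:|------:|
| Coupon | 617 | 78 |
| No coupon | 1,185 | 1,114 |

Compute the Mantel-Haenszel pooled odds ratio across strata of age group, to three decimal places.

OR_MH = Σ(aᵢdᵢ/nᵢ) / Σ(bᵢcᵢ/nᵢ), where nᵢ is the stratum total.
Stratum 1 (< 50 years): n = 2109; a·d/n = 122·1097/2109 = 63.4585; b·c/n = 768·122/2109 = 44.4267
Stratum 2 (≥ 50 years): n = 2994; a·d/n = 617·1114/2994 = 229.5718; b·c/n = 78·1185/2994 = 30.8717
OR_MH = (63.4585 + 229.5718) / (44.4267 + 30.8717) = 293.0303 / 75.2985 = 3.89158

3.892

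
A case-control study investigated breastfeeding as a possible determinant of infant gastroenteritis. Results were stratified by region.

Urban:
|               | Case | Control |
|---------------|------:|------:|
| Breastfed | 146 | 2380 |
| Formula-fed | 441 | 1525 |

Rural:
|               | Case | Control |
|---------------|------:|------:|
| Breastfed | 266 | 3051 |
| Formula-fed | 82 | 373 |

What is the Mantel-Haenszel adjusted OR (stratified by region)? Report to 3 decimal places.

OR_MH = Σ(aᵢdᵢ/nᵢ) / Σ(bᵢcᵢ/nᵢ), where nᵢ is the stratum total.
Stratum 1 (Urban): n = 4492; a·d/n = 146·1525/4492 = 49.5659; b·c/n = 2380·441/4492 = 233.6554
Stratum 2 (Rural): n = 3772; a·d/n = 266·373/3772 = 26.3038; b·c/n = 3051·82/3772 = 66.3261
OR_MH = (49.5659 + 26.3038) / (233.6554 + 66.3261) = 75.8697 / 299.9815 = 0.25291

0.253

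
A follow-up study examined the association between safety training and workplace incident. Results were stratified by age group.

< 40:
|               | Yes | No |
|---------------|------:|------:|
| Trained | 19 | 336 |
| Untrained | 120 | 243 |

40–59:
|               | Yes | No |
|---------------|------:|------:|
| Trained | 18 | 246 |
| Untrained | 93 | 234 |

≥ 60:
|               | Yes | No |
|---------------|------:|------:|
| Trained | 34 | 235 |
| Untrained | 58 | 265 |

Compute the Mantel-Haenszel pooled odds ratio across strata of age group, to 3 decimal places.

0.244

OR_MH = Σ(aᵢdᵢ/nᵢ) / Σ(bᵢcᵢ/nᵢ), where nᵢ is the stratum total.
Stratum 1 (< 40): n = 718; a·d/n = 19·243/718 = 6.4304; b·c/n = 336·120/718 = 56.1560
Stratum 2 (40–59): n = 591; a·d/n = 18·234/591 = 7.1269; b·c/n = 246·93/591 = 38.7107
Stratum 3 (≥ 60): n = 592; a·d/n = 34·265/592 = 15.2196; b·c/n = 235·58/592 = 23.0236
OR_MH = (6.4304 + 7.1269 + 15.2196) / (56.1560 + 38.7107 + 23.0236) = 28.7769 / 117.8903 = 0.24410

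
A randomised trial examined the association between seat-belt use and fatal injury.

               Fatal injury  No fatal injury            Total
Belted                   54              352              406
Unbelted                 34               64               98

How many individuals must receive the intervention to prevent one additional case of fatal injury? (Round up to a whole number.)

Risk in treated group = 54/406 = 0.13300; risk in control = 34/98 = 0.34694.
Absolute risk reduction = 0.34694 − 0.13300 = 0.21393
NNT = 1 / ARR = 1 / 0.21393 = 4.674 → round up → 5

5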